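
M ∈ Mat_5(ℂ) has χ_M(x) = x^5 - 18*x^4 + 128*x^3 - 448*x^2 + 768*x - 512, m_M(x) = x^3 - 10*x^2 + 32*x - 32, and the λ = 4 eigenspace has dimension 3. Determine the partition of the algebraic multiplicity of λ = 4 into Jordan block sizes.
Block sizes for λ = 4: [2, 1, 1]

Step 1 — from the characteristic polynomial, algebraic multiplicity of λ = 4 is 4. From dim ker(M − (4)·I) = 3, there are exactly 3 Jordan blocks for λ = 4.
Step 2 — from the minimal polynomial, the factor (x − 4)^2 tells us the largest block for λ = 4 has size 2.
Step 3 — with total size 4, 3 blocks, and largest block 2, the block sizes (in nonincreasing order) are [2, 1, 1].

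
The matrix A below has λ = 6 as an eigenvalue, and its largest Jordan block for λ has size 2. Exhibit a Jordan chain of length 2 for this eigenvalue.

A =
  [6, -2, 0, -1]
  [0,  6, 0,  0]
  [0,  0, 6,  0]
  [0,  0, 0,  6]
A Jordan chain for λ = 6 of length 2:
v_1 = (-2, 0, 0, 0)ᵀ
v_2 = (0, 1, 0, 0)ᵀ

Let N = A − (6)·I. We want v_2 with N^2 v_2 = 0 but N^1 v_2 ≠ 0; then v_{j-1} := N · v_j for j = 2, …, 2.

Pick v_2 = (0, 1, 0, 0)ᵀ.
Then v_1 = N · v_2 = (-2, 0, 0, 0)ᵀ.

Sanity check: (A − (6)·I) v_1 = (0, 0, 0, 0)ᵀ = 0. ✓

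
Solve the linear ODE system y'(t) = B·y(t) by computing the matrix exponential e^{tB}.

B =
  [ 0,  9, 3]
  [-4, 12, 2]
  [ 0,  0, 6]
e^{tB} =
  [-6*t*exp(6*t) + exp(6*t), 9*t*exp(6*t), 3*t*exp(6*t)]
  [-4*t*exp(6*t), 6*t*exp(6*t) + exp(6*t), 2*t*exp(6*t)]
  [0, 0, exp(6*t)]

Strategy: write B = P · J · P⁻¹ where J is a Jordan canonical form, so e^{tB} = P · e^{tJ} · P⁻¹, and e^{tJ} can be computed block-by-block.

B has Jordan form
J =
  [6, 1, 0]
  [0, 6, 0]
  [0, 0, 6]
(up to reordering of blocks).

Per-block formulas:
  For a 1×1 block at λ = 6: exp(t · [6]) = [e^(6t)].
  For a 2×2 Jordan block J_2(6): exp(t · J_2(6)) = e^(6t)·(I + t·N), where N is the 2×2 nilpotent shift.

After assembling e^{tJ} and conjugating by P, we get:

e^{tB} =
  [-6*t*exp(6*t) + exp(6*t), 9*t*exp(6*t), 3*t*exp(6*t)]
  [-4*t*exp(6*t), 6*t*exp(6*t) + exp(6*t), 2*t*exp(6*t)]
  [0, 0, exp(6*t)]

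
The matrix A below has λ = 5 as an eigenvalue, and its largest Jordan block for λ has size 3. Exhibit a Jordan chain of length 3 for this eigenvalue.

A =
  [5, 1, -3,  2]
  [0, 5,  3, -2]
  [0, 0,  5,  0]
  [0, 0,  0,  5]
A Jordan chain for λ = 5 of length 3:
v_1 = (3, 0, 0, 0)ᵀ
v_2 = (-3, 3, 0, 0)ᵀ
v_3 = (0, 0, 1, 0)ᵀ

Let N = A − (5)·I. We want v_3 with N^3 v_3 = 0 but N^2 v_3 ≠ 0; then v_{j-1} := N · v_j for j = 3, …, 2.

Pick v_3 = (0, 0, 1, 0)ᵀ.
Then v_2 = N · v_3 = (-3, 3, 0, 0)ᵀ.
Then v_1 = N · v_2 = (3, 0, 0, 0)ᵀ.

Sanity check: (A − (5)·I) v_1 = (0, 0, 0, 0)ᵀ = 0. ✓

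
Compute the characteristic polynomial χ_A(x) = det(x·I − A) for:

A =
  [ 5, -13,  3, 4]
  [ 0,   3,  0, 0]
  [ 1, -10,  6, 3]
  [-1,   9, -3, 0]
x^4 - 14*x^3 + 73*x^2 - 168*x + 144

Expanding det(x·I − A) (e.g. by cofactor expansion or by noting that A is similar to its Jordan form J, which has the same characteristic polynomial as A) gives
  χ_A(x) = x^4 - 14*x^3 + 73*x^2 - 168*x + 144
which factors as (x - 4)^2*(x - 3)^2. The eigenvalues (with algebraic multiplicities) are λ = 3 with multiplicity 2, λ = 4 with multiplicity 2.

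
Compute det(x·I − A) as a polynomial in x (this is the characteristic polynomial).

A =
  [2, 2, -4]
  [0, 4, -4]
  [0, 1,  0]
x^3 - 6*x^2 + 12*x - 8

Expanding det(x·I − A) (e.g. by cofactor expansion or by noting that A is similar to its Jordan form J, which has the same characteristic polynomial as A) gives
  χ_A(x) = x^3 - 6*x^2 + 12*x - 8
which factors as (x - 2)^3. The eigenvalues (with algebraic multiplicities) are λ = 2 with multiplicity 3.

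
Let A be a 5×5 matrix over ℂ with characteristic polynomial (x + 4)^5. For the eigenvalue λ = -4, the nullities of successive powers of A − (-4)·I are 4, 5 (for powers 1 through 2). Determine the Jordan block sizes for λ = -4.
Block sizes for λ = -4: [2, 1, 1, 1]

From the dimensions of kernels of powers, the number of Jordan blocks of size at least j is d_j − d_{j−1} where d_j = dim ker(N^j) (with d_0 = 0). Computing the differences gives [4, 1].
The number of blocks of size exactly k is (#blocks of size ≥ k) − (#blocks of size ≥ k + 1), so the partition is: 3 block(s) of size 1, 1 block(s) of size 2.
In nonincreasing order the block sizes are [2, 1, 1, 1].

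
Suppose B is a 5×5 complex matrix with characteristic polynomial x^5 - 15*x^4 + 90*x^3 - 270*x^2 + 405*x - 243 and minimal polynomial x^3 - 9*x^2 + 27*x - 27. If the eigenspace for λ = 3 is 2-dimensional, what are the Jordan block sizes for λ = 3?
Block sizes for λ = 3: [3, 2]

Step 1 — from the characteristic polynomial, algebraic multiplicity of λ = 3 is 5. From dim ker(B − (3)·I) = 2, there are exactly 2 Jordan blocks for λ = 3.
Step 2 — from the minimal polynomial, the factor (x − 3)^3 tells us the largest block for λ = 3 has size 3.
Step 3 — with total size 5, 2 blocks, and largest block 3, the block sizes (in nonincreasing order) are [3, 2].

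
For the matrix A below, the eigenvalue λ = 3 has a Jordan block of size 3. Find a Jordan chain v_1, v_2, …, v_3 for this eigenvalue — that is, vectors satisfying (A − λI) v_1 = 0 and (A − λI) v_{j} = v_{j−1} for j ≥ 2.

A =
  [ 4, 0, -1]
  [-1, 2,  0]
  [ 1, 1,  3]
A Jordan chain for λ = 3 of length 3:
v_1 = (-1, 1, -1)ᵀ
v_2 = (0, -1, 1)ᵀ
v_3 = (0, 1, 0)ᵀ

Let N = A − (3)·I. We want v_3 with N^3 v_3 = 0 but N^2 v_3 ≠ 0; then v_{j-1} := N · v_j for j = 3, …, 2.

Pick v_3 = (0, 1, 0)ᵀ.
Then v_2 = N · v_3 = (0, -1, 1)ᵀ.
Then v_1 = N · v_2 = (-1, 1, -1)ᵀ.

Sanity check: (A − (3)·I) v_1 = (0, 0, 0)ᵀ = 0. ✓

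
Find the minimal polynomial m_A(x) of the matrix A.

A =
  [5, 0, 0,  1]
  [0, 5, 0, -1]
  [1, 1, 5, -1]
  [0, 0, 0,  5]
x^2 - 10*x + 25

The characteristic polynomial is χ_A(x) = (x - 5)^4, so the eigenvalues are known. The minimal polynomial is
  m_A(x) = Π_λ (x − λ)^{k_λ}
where k_λ is the size of the *largest* Jordan block for λ (equivalently, the smallest k with (A − λI)^k v = 0 for every generalised eigenvector v of λ).

  λ = 5: largest Jordan block has size 2, contributing (x − 5)^2

So m_A(x) = (x - 5)^2 = x^2 - 10*x + 25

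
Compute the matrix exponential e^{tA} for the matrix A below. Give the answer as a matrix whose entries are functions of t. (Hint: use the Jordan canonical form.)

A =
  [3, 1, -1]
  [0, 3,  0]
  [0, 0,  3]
e^{tA} =
  [exp(3*t), t*exp(3*t), -t*exp(3*t)]
  [0, exp(3*t), 0]
  [0, 0, exp(3*t)]

Strategy: write A = P · J · P⁻¹ where J is a Jordan canonical form, so e^{tA} = P · e^{tJ} · P⁻¹, and e^{tJ} can be computed block-by-block.

A has Jordan form
J =
  [3, 1, 0]
  [0, 3, 0]
  [0, 0, 3]
(up to reordering of blocks).

Per-block formulas:
  For a 2×2 Jordan block J_2(3): exp(t · J_2(3)) = e^(3t)·(I + t·N), where N is the 2×2 nilpotent shift.
  For a 1×1 block at λ = 3: exp(t · [3]) = [e^(3t)].

After assembling e^{tJ} and conjugating by P, we get:

e^{tA} =
  [exp(3*t), t*exp(3*t), -t*exp(3*t)]
  [0, exp(3*t), 0]
  [0, 0, exp(3*t)]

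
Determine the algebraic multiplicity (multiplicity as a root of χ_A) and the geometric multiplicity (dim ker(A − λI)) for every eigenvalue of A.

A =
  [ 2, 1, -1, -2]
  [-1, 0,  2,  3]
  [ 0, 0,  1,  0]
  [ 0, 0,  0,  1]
λ = 1: alg = 4, geom = 2

Step 1 — factor the characteristic polynomial to read off the algebraic multiplicities:
  χ_A(x) = (x - 1)^4

Step 2 — compute geometric multiplicities via the rank-nullity identity g(λ) = n − rank(A − λI):
  rank(A − (1)·I) = 2, so dim ker(A − (1)·I) = n − 2 = 2

Summary:
  λ = 1: algebraic multiplicity = 4, geometric multiplicity = 2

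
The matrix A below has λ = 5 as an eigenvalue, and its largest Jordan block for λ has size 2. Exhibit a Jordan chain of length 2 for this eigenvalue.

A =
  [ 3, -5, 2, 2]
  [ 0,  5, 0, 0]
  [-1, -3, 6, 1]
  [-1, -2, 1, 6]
A Jordan chain for λ = 5 of length 2:
v_1 = (-2, 0, -1, -1)ᵀ
v_2 = (1, 0, 0, 0)ᵀ

Let N = A − (5)·I. We want v_2 with N^2 v_2 = 0 but N^1 v_2 ≠ 0; then v_{j-1} := N · v_j for j = 2, …, 2.

Pick v_2 = (1, 0, 0, 0)ᵀ.
Then v_1 = N · v_2 = (-2, 0, -1, -1)ᵀ.

Sanity check: (A − (5)·I) v_1 = (0, 0, 0, 0)ᵀ = 0. ✓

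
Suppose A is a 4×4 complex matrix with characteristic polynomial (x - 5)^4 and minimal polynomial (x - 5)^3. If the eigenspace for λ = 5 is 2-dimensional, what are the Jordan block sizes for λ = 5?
Block sizes for λ = 5: [3, 1]

Step 1 — from the characteristic polynomial, algebraic multiplicity of λ = 5 is 4. From dim ker(A − (5)·I) = 2, there are exactly 2 Jordan blocks for λ = 5.
Step 2 — from the minimal polynomial, the factor (x − 5)^3 tells us the largest block for λ = 5 has size 3.
Step 3 — with total size 4, 2 blocks, and largest block 3, the block sizes (in nonincreasing order) are [3, 1].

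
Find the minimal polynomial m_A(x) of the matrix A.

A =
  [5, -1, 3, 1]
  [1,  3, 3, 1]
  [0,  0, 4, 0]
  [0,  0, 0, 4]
x^2 - 8*x + 16

The characteristic polynomial is χ_A(x) = (x - 4)^4, so the eigenvalues are known. The minimal polynomial is
  m_A(x) = Π_λ (x − λ)^{k_λ}
where k_λ is the size of the *largest* Jordan block for λ (equivalently, the smallest k with (A − λI)^k v = 0 for every generalised eigenvector v of λ).

  λ = 4: largest Jordan block has size 2, contributing (x − 4)^2

So m_A(x) = (x - 4)^2 = x^2 - 8*x + 16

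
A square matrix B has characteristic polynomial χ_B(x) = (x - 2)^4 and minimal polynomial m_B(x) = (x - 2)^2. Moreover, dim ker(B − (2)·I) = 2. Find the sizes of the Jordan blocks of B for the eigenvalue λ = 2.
Block sizes for λ = 2: [2, 2]

Step 1 — from the characteristic polynomial, algebraic multiplicity of λ = 2 is 4. From dim ker(B − (2)·I) = 2, there are exactly 2 Jordan blocks for λ = 2.
Step 2 — from the minimal polynomial, the factor (x − 2)^2 tells us the largest block for λ = 2 has size 2.
Step 3 — with total size 4, 2 blocks, and largest block 2, the block sizes (in nonincreasing order) are [2, 2].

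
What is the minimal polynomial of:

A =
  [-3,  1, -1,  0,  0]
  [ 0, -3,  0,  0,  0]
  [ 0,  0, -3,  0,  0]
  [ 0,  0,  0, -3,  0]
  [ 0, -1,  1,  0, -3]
x^2 + 6*x + 9

The characteristic polynomial is χ_A(x) = (x + 3)^5, so the eigenvalues are known. The minimal polynomial is
  m_A(x) = Π_λ (x − λ)^{k_λ}
where k_λ is the size of the *largest* Jordan block for λ (equivalently, the smallest k with (A − λI)^k v = 0 for every generalised eigenvector v of λ).

  λ = -3: largest Jordan block has size 2, contributing (x + 3)^2

So m_A(x) = (x + 3)^2 = x^2 + 6*x + 9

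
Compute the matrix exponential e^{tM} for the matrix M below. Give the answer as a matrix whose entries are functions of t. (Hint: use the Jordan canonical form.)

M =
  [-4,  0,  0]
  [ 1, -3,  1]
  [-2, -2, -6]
e^{tM} =
  [exp(-4*t), 0, 0]
  [exp(-4*t) - exp(-5*t), 2*exp(-4*t) - exp(-5*t), exp(-4*t) - exp(-5*t)]
  [-2*exp(-4*t) + 2*exp(-5*t), -2*exp(-4*t) + 2*exp(-5*t), -exp(-4*t) + 2*exp(-5*t)]

Strategy: write M = P · J · P⁻¹ where J is a Jordan canonical form, so e^{tM} = P · e^{tJ} · P⁻¹, and e^{tJ} can be computed block-by-block.

M has Jordan form
J =
  [-5,  0,  0]
  [ 0, -4,  0]
  [ 0,  0, -4]
(up to reordering of blocks).

Per-block formulas:
  For a 1×1 block at λ = -4: exp(t · [-4]) = [e^(-4t)].
  For a 1×1 block at λ = -5: exp(t · [-5]) = [e^(-5t)].

After assembling e^{tJ} and conjugating by P, we get:

e^{tM} =
  [exp(-4*t), 0, 0]
  [exp(-4*t) - exp(-5*t), 2*exp(-4*t) - exp(-5*t), exp(-4*t) - exp(-5*t)]
  [-2*exp(-4*t) + 2*exp(-5*t), -2*exp(-4*t) + 2*exp(-5*t), -exp(-4*t) + 2*exp(-5*t)]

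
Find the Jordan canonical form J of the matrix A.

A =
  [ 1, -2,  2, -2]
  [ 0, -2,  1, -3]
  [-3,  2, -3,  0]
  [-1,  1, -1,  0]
J_2(-1) ⊕ J_2(-1)

The characteristic polynomial is
  det(x·I − A) = x^4 + 4*x^3 + 6*x^2 + 4*x + 1 = (x + 1)^4

Eigenvalues and multiplicities (the geometric multiplicity of λ is n − rank(A − λI), which equals the number of Jordan blocks for λ):
  λ = -1: algebraic multiplicity = 4, geometric multiplicity = 2

Determining the block sizes for each eigenvalue:
  λ = -1: with am = 4 and gm = 2, the partition is not yet determined (e.g. several partitions of 4 into 2 parts exist). Let N = A − (-1)·I. Computing rank(N^1) = 2, rank(N^2) = 0; the number of blocks of size ≥ j is rank(N^{j−1}) − rank(N^j), giving [2, 2]. So we have 2 block(s) of size 2 → block sizes [2, 2]

Assembling the blocks gives a Jordan form
J =
  [-1,  1,  0,  0]
  [ 0, -1,  0,  0]
  [ 0,  0, -1,  1]
  [ 0,  0,  0, -1]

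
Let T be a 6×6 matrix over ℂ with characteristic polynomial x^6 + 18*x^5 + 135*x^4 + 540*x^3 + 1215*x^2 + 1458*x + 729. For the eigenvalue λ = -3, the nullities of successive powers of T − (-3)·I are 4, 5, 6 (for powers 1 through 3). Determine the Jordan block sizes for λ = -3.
Block sizes for λ = -3: [3, 1, 1, 1]

From the dimensions of kernels of powers, the number of Jordan blocks of size at least j is d_j − d_{j−1} where d_j = dim ker(N^j) (with d_0 = 0). Computing the differences gives [4, 1, 1].
The number of blocks of size exactly k is (#blocks of size ≥ k) − (#blocks of size ≥ k + 1), so the partition is: 3 block(s) of size 1, 1 block(s) of size 3.
In nonincreasing order the block sizes are [3, 1, 1, 1].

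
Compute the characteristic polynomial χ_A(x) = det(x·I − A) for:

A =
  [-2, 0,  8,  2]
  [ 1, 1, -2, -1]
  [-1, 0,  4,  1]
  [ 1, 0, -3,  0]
x^4 - 3*x^3 + 3*x^2 - x

Expanding det(x·I − A) (e.g. by cofactor expansion or by noting that A is similar to its Jordan form J, which has the same characteristic polynomial as A) gives
  χ_A(x) = x^4 - 3*x^3 + 3*x^2 - x
which factors as x*(x - 1)^3. The eigenvalues (with algebraic multiplicities) are λ = 0 with multiplicity 1, λ = 1 with multiplicity 3.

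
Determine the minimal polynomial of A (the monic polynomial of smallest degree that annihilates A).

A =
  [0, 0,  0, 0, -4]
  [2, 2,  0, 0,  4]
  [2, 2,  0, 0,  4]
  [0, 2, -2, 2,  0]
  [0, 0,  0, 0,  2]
x^2 - 2*x

The characteristic polynomial is χ_A(x) = x^2*(x - 2)^3, so the eigenvalues are known. The minimal polynomial is
  m_A(x) = Π_λ (x − λ)^{k_λ}
where k_λ is the size of the *largest* Jordan block for λ (equivalently, the smallest k with (A − λI)^k v = 0 for every generalised eigenvector v of λ).

  λ = 0: largest Jordan block has size 1, contributing (x − 0)
  λ = 2: largest Jordan block has size 1, contributing (x − 2)

So m_A(x) = x*(x - 2) = x^2 - 2*x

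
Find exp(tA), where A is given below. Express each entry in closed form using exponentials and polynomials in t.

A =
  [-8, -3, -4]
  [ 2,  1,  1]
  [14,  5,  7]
e^{tA} =
  [t^2 - 8*t + 1, t^2/2 - 3*t, t^2/2 - 4*t]
  [2*t, t + 1, t]
  [-2*t^2 + 14*t, -t^2 + 5*t, -t^2 + 7*t + 1]

Strategy: write A = P · J · P⁻¹ where J is a Jordan canonical form, so e^{tA} = P · e^{tJ} · P⁻¹, and e^{tJ} can be computed block-by-block.

A has Jordan form
J =
  [0, 1, 0]
  [0, 0, 1]
  [0, 0, 0]
(up to reordering of blocks).

Per-block formulas:
  For a 3×3 Jordan block J_3(0): exp(t · J_3(0)) = e^(0t)·(I + t·N + (t^2/2)·N^2), where N is the 3×3 nilpotent shift.

After assembling e^{tJ} and conjugating by P, we get:

e^{tA} =
  [t^2 - 8*t + 1, t^2/2 - 3*t, t^2/2 - 4*t]
  [2*t, t + 1, t]
  [-2*t^2 + 14*t, -t^2 + 5*t, -t^2 + 7*t + 1]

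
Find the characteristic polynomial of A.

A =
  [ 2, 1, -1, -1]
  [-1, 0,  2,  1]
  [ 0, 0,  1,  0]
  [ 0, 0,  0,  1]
x^4 - 4*x^3 + 6*x^2 - 4*x + 1

Expanding det(x·I − A) (e.g. by cofactor expansion or by noting that A is similar to its Jordan form J, which has the same characteristic polynomial as A) gives
  χ_A(x) = x^4 - 4*x^3 + 6*x^2 - 4*x + 1
which factors as (x - 1)^4. The eigenvalues (with algebraic multiplicities) are λ = 1 with multiplicity 4.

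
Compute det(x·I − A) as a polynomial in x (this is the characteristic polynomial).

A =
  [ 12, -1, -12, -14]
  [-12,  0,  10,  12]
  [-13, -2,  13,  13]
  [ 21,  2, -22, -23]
x^4 - 2*x^3 - 11*x^2 + 12*x + 36

Expanding det(x·I − A) (e.g. by cofactor expansion or by noting that A is similar to its Jordan form J, which has the same characteristic polynomial as A) gives
  χ_A(x) = x^4 - 2*x^3 - 11*x^2 + 12*x + 36
which factors as (x - 3)^2*(x + 2)^2. The eigenvalues (with algebraic multiplicities) are λ = -2 with multiplicity 2, λ = 3 with multiplicity 2.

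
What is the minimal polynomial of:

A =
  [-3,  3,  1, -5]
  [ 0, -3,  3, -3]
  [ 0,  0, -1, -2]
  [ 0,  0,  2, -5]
x^3 + 9*x^2 + 27*x + 27

The characteristic polynomial is χ_A(x) = (x + 3)^4, so the eigenvalues are known. The minimal polynomial is
  m_A(x) = Π_λ (x − λ)^{k_λ}
where k_λ is the size of the *largest* Jordan block for λ (equivalently, the smallest k with (A − λI)^k v = 0 for every generalised eigenvector v of λ).

  λ = -3: largest Jordan block has size 3, contributing (x + 3)^3

So m_A(x) = (x + 3)^3 = x^3 + 9*x^2 + 27*x + 27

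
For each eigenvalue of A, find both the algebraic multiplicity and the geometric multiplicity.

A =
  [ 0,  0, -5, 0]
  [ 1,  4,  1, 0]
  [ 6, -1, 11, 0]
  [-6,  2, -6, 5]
λ = 5: alg = 4, geom = 2

Step 1 — factor the characteristic polynomial to read off the algebraic multiplicities:
  χ_A(x) = (x - 5)^4

Step 2 — compute geometric multiplicities via the rank-nullity identity g(λ) = n − rank(A − λI):
  rank(A − (5)·I) = 2, so dim ker(A − (5)·I) = n − 2 = 2

Summary:
  λ = 5: algebraic multiplicity = 4, geometric multiplicity = 2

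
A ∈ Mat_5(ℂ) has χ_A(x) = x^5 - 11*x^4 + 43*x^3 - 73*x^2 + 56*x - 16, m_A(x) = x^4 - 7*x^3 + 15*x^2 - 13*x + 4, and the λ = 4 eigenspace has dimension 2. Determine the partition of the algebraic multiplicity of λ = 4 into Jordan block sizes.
Block sizes for λ = 4: [1, 1]

Step 1 — from the characteristic polynomial, algebraic multiplicity of λ = 4 is 2. From dim ker(A − (4)·I) = 2, there are exactly 2 Jordan blocks for λ = 4.
Step 2 — from the minimal polynomial, the factor (x − 4) tells us the largest block for λ = 4 has size 1.
Step 3 — with total size 2, 2 blocks, and largest block 1, the block sizes (in nonincreasing order) are [1, 1].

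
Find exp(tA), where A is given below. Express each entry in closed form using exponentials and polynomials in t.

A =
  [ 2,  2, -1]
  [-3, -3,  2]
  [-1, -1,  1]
e^{tA} =
  [-t^2/2 + 2*t + 1, -t^2/2 + 2*t, t^2/2 - t]
  [t^2/2 - 3*t, t^2/2 - 3*t + 1, -t^2/2 + 2*t]
  [-t, -t, t + 1]

Strategy: write A = P · J · P⁻¹ where J is a Jordan canonical form, so e^{tA} = P · e^{tJ} · P⁻¹, and e^{tJ} can be computed block-by-block.

A has Jordan form
J =
  [0, 1, 0]
  [0, 0, 1]
  [0, 0, 0]
(up to reordering of blocks).

Per-block formulas:
  For a 3×3 Jordan block J_3(0): exp(t · J_3(0)) = e^(0t)·(I + t·N + (t^2/2)·N^2), where N is the 3×3 nilpotent shift.

After assembling e^{tJ} and conjugating by P, we get:

e^{tA} =
  [-t^2/2 + 2*t + 1, -t^2/2 + 2*t, t^2/2 - t]
  [t^2/2 - 3*t, t^2/2 - 3*t + 1, -t^2/2 + 2*t]
  [-t, -t, t + 1]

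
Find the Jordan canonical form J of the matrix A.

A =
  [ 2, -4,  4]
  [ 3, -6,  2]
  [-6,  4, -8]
J_2(-4) ⊕ J_1(-4)

The characteristic polynomial is
  det(x·I − A) = x^3 + 12*x^2 + 48*x + 64 = (x + 4)^3

Eigenvalues and multiplicities (the geometric multiplicity of λ is n − rank(A − λI), which equals the number of Jordan blocks for λ):
  λ = -4: algebraic multiplicity = 3, geometric multiplicity = 2

Determining the block sizes for each eigenvalue:
  λ = -4: 2 blocks summing to 3 forces exactly one block of size 2 and the rest size 1 → block sizes [2, 1]

Assembling the blocks gives a Jordan form
J =
  [-4,  1,  0]
  [ 0, -4,  0]
  [ 0,  0, -4]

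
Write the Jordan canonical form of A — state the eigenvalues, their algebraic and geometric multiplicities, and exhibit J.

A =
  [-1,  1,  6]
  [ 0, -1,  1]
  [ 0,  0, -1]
J_3(-1)

The characteristic polynomial is
  det(x·I − A) = x^3 + 3*x^2 + 3*x + 1 = (x + 1)^3

Eigenvalues and multiplicities (the geometric multiplicity of λ is n − rank(A − λI), which equals the number of Jordan blocks for λ):
  λ = -1: algebraic multiplicity = 3, geometric multiplicity = 1

Determining the block sizes for each eigenvalue:
  λ = -1: one block (gm = 1), so the single block has size am = 3 → block sizes [3]

Assembling the blocks gives a Jordan form
J =
  [-1,  1,  0]
  [ 0, -1,  1]
  [ 0,  0, -1]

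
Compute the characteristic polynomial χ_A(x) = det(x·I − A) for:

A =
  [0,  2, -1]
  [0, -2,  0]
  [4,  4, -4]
x^3 + 6*x^2 + 12*x + 8

Expanding det(x·I − A) (e.g. by cofactor expansion or by noting that A is similar to its Jordan form J, which has the same characteristic polynomial as A) gives
  χ_A(x) = x^3 + 6*x^2 + 12*x + 8
which factors as (x + 2)^3. The eigenvalues (with algebraic multiplicities) are λ = -2 with multiplicity 3.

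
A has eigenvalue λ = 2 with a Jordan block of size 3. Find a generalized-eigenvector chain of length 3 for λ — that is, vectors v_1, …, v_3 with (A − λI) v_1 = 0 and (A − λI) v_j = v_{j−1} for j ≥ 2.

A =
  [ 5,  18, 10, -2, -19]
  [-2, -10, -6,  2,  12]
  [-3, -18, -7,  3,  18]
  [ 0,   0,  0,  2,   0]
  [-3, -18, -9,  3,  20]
A Jordan chain for λ = 2 of length 3:
v_1 = (3, -2, -3, 0, -3)ᵀ
v_2 = (10, -6, -9, 0, -9)ᵀ
v_3 = (0, 0, 1, 0, 0)ᵀ

Let N = A − (2)·I. We want v_3 with N^3 v_3 = 0 but N^2 v_3 ≠ 0; then v_{j-1} := N · v_j for j = 3, …, 2.

Pick v_3 = (0, 0, 1, 0, 0)ᵀ.
Then v_2 = N · v_3 = (10, -6, -9, 0, -9)ᵀ.
Then v_1 = N · v_2 = (3, -2, -3, 0, -3)ᵀ.

Sanity check: (A − (2)·I) v_1 = (0, 0, 0, 0, 0)ᵀ = 0. ✓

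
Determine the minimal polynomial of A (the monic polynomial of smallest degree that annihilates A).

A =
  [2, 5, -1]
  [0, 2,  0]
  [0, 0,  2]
x^2 - 4*x + 4

The characteristic polynomial is χ_A(x) = (x - 2)^3, so the eigenvalues are known. The minimal polynomial is
  m_A(x) = Π_λ (x − λ)^{k_λ}
where k_λ is the size of the *largest* Jordan block for λ (equivalently, the smallest k with (A − λI)^k v = 0 for every generalised eigenvector v of λ).

  λ = 2: largest Jordan block has size 2, contributing (x − 2)^2

So m_A(x) = (x - 2)^2 = x^2 - 4*x + 4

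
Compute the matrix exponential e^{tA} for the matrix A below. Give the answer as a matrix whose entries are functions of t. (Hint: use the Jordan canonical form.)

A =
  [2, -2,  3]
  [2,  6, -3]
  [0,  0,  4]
e^{tA} =
  [-2*t*exp(4*t) + exp(4*t), -2*t*exp(4*t), 3*t*exp(4*t)]
  [2*t*exp(4*t), 2*t*exp(4*t) + exp(4*t), -3*t*exp(4*t)]
  [0, 0, exp(4*t)]

Strategy: write A = P · J · P⁻¹ where J is a Jordan canonical form, so e^{tA} = P · e^{tJ} · P⁻¹, and e^{tJ} can be computed block-by-block.

A has Jordan form
J =
  [4, 1, 0]
  [0, 4, 0]
  [0, 0, 4]
(up to reordering of blocks).

Per-block formulas:
  For a 1×1 block at λ = 4: exp(t · [4]) = [e^(4t)].
  For a 2×2 Jordan block J_2(4): exp(t · J_2(4)) = e^(4t)·(I + t·N), where N is the 2×2 nilpotent shift.

After assembling e^{tJ} and conjugating by P, we get:

e^{tA} =
  [-2*t*exp(4*t) + exp(4*t), -2*t*exp(4*t), 3*t*exp(4*t)]
  [2*t*exp(4*t), 2*t*exp(4*t) + exp(4*t), -3*t*exp(4*t)]
  [0, 0, exp(4*t)]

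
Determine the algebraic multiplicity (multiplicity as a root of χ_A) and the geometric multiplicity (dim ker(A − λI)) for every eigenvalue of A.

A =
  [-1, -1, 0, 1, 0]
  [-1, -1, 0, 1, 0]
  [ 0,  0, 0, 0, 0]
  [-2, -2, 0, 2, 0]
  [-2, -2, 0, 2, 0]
λ = 0: alg = 5, geom = 4

Step 1 — factor the characteristic polynomial to read off the algebraic multiplicities:
  χ_A(x) = x^5

Step 2 — compute geometric multiplicities via the rank-nullity identity g(λ) = n − rank(A − λI):
  rank(A − (0)·I) = 1, so dim ker(A − (0)·I) = n − 1 = 4

Summary:
  λ = 0: algebraic multiplicity = 5, geometric multiplicity = 4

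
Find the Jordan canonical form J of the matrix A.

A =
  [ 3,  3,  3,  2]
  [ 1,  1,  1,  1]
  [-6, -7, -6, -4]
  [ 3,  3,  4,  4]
J_1(-1) ⊕ J_3(1)

The characteristic polynomial is
  det(x·I − A) = x^4 - 2*x^3 + 2*x - 1 = (x - 1)^3*(x + 1)

Eigenvalues and multiplicities (the geometric multiplicity of λ is n − rank(A − λI), which equals the number of Jordan blocks for λ):
  λ = -1: algebraic multiplicity = 1, geometric multiplicity = 1
  λ = 1: algebraic multiplicity = 3, geometric multiplicity = 1

Determining the block sizes for each eigenvalue:
  λ = -1: one block (gm = 1), so the single block has size am = 1 → block sizes [1]
  λ = 1: one block (gm = 1), so the single block has size am = 3 → block sizes [3]

Assembling the blocks gives a Jordan form
J =
  [-1, 0, 0, 0]
  [ 0, 1, 1, 0]
  [ 0, 0, 1, 1]
  [ 0, 0, 0, 1]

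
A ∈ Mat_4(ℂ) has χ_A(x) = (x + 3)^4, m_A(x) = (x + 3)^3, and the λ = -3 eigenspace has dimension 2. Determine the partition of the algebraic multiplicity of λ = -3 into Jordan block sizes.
Block sizes for λ = -3: [3, 1]

Step 1 — from the characteristic polynomial, algebraic multiplicity of λ = -3 is 4. From dim ker(A − (-3)·I) = 2, there are exactly 2 Jordan blocks for λ = -3.
Step 2 — from the minimal polynomial, the factor (x + 3)^3 tells us the largest block for λ = -3 has size 3.
Step 3 — with total size 4, 2 blocks, and largest block 3, the block sizes (in nonincreasing order) are [3, 1].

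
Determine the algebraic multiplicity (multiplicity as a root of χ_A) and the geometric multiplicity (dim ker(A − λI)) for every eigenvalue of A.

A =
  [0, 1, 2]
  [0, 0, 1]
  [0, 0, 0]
λ = 0: alg = 3, geom = 1

Step 1 — factor the characteristic polynomial to read off the algebraic multiplicities:
  χ_A(x) = x^3

Step 2 — compute geometric multiplicities via the rank-nullity identity g(λ) = n − rank(A − λI):
  rank(A − (0)·I) = 2, so dim ker(A − (0)·I) = n − 2 = 1

Summary:
  λ = 0: algebraic multiplicity = 3, geometric multiplicity = 1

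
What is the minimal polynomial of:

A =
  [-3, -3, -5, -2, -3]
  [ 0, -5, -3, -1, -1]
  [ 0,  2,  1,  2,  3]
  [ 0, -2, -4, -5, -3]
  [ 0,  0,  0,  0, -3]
x^3 + 9*x^2 + 27*x + 27

The characteristic polynomial is χ_A(x) = (x + 3)^5, so the eigenvalues are known. The minimal polynomial is
  m_A(x) = Π_λ (x − λ)^{k_λ}
where k_λ is the size of the *largest* Jordan block for λ (equivalently, the smallest k with (A − λI)^k v = 0 for every generalised eigenvector v of λ).

  λ = -3: largest Jordan block has size 3, contributing (x + 3)^3

So m_A(x) = (x + 3)^3 = x^3 + 9*x^2 + 27*x + 27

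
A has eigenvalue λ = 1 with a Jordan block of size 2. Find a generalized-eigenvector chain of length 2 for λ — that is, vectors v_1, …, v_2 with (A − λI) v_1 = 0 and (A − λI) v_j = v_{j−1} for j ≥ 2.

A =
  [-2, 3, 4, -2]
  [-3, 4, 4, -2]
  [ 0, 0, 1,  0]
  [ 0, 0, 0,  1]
A Jordan chain for λ = 1 of length 2:
v_1 = (-3, -3, 0, 0)ᵀ
v_2 = (1, 0, 0, 0)ᵀ

Let N = A − (1)·I. We want v_2 with N^2 v_2 = 0 but N^1 v_2 ≠ 0; then v_{j-1} := N · v_j for j = 2, …, 2.

Pick v_2 = (1, 0, 0, 0)ᵀ.
Then v_1 = N · v_2 = (-3, -3, 0, 0)ᵀ.

Sanity check: (A − (1)·I) v_1 = (0, 0, 0, 0)ᵀ = 0. ✓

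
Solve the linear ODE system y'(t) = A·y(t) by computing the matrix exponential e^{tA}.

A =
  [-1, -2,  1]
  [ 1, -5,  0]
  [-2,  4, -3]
e^{tA} =
  [2*t*exp(-3*t) + exp(-3*t), 2*t^2*exp(-3*t) - 2*t*exp(-3*t), t^2*exp(-3*t) + t*exp(-3*t)]
  [t*exp(-3*t), t^2*exp(-3*t) - 2*t*exp(-3*t) + exp(-3*t), t^2*exp(-3*t)/2]
  [-2*t*exp(-3*t), -2*t^2*exp(-3*t) + 4*t*exp(-3*t), -t^2*exp(-3*t) + exp(-3*t)]

Strategy: write A = P · J · P⁻¹ where J is a Jordan canonical form, so e^{tA} = P · e^{tJ} · P⁻¹, and e^{tJ} can be computed block-by-block.

A has Jordan form
J =
  [-3,  1,  0]
  [ 0, -3,  1]
  [ 0,  0, -3]
(up to reordering of blocks).

Per-block formulas:
  For a 3×3 Jordan block J_3(-3): exp(t · J_3(-3)) = e^(-3t)·(I + t·N + (t^2/2)·N^2), where N is the 3×3 nilpotent shift.

After assembling e^{tJ} and conjugating by P, we get:

e^{tA} =
  [2*t*exp(-3*t) + exp(-3*t), 2*t^2*exp(-3*t) - 2*t*exp(-3*t), t^2*exp(-3*t) + t*exp(-3*t)]
  [t*exp(-3*t), t^2*exp(-3*t) - 2*t*exp(-3*t) + exp(-3*t), t^2*exp(-3*t)/2]
  [-2*t*exp(-3*t), -2*t^2*exp(-3*t) + 4*t*exp(-3*t), -t^2*exp(-3*t) + exp(-3*t)]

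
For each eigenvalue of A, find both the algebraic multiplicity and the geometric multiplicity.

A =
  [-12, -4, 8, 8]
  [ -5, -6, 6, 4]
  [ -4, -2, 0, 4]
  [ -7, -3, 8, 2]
λ = -4: alg = 4, geom = 2

Step 1 — factor the characteristic polynomial to read off the algebraic multiplicities:
  χ_A(x) = (x + 4)^4

Step 2 — compute geometric multiplicities via the rank-nullity identity g(λ) = n − rank(A − λI):
  rank(A − (-4)·I) = 2, so dim ker(A − (-4)·I) = n − 2 = 2

Summary:
  λ = -4: algebraic multiplicity = 4, geometric multiplicity = 2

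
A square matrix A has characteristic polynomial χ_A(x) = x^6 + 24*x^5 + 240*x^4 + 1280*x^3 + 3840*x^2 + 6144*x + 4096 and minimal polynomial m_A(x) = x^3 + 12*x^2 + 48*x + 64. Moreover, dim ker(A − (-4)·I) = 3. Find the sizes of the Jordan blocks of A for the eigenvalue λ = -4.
Block sizes for λ = -4: [3, 2, 1]

Step 1 — from the characteristic polynomial, algebraic multiplicity of λ = -4 is 6. From dim ker(A − (-4)·I) = 3, there are exactly 3 Jordan blocks for λ = -4.
Step 2 — from the minimal polynomial, the factor (x + 4)^3 tells us the largest block for λ = -4 has size 3.
Step 3 — with total size 6, 3 blocks, and largest block 3, the block sizes (in nonincreasing order) are [3, 2, 1].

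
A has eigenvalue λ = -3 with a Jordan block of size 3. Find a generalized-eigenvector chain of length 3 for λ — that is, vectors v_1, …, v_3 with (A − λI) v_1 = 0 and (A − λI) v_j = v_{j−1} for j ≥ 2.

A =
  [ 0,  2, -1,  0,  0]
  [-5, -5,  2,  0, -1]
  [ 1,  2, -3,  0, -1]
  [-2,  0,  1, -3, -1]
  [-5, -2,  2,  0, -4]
A Jordan chain for λ = -3 of length 3:
v_1 = (-2, 2, -2, 0, 2)ᵀ
v_2 = (3, -5, 1, -2, -5)ᵀ
v_3 = (1, 0, 0, 0, 0)ᵀ

Let N = A − (-3)·I. We want v_3 with N^3 v_3 = 0 but N^2 v_3 ≠ 0; then v_{j-1} := N · v_j for j = 3, …, 2.

Pick v_3 = (1, 0, 0, 0, 0)ᵀ.
Then v_2 = N · v_3 = (3, -5, 1, -2, -5)ᵀ.
Then v_1 = N · v_2 = (-2, 2, -2, 0, 2)ᵀ.

Sanity check: (A − (-3)·I) v_1 = (0, 0, 0, 0, 0)ᵀ = 0. ✓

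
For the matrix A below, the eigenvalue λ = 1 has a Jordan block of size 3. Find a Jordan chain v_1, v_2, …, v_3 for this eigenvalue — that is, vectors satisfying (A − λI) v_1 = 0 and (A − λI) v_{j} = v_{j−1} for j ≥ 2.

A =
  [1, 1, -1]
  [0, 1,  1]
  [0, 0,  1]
A Jordan chain for λ = 1 of length 3:
v_1 = (1, 0, 0)ᵀ
v_2 = (-1, 1, 0)ᵀ
v_3 = (0, 0, 1)ᵀ

Let N = A − (1)·I. We want v_3 with N^3 v_3 = 0 but N^2 v_3 ≠ 0; then v_{j-1} := N · v_j for j = 3, …, 2.

Pick v_3 = (0, 0, 1)ᵀ.
Then v_2 = N · v_3 = (-1, 1, 0)ᵀ.
Then v_1 = N · v_2 = (1, 0, 0)ᵀ.

Sanity check: (A − (1)·I) v_1 = (0, 0, 0)ᵀ = 0. ✓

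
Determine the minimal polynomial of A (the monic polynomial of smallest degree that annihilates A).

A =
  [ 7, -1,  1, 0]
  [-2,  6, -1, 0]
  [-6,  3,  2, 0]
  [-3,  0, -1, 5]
x^2 - 10*x + 25

The characteristic polynomial is χ_A(x) = (x - 5)^4, so the eigenvalues are known. The minimal polynomial is
  m_A(x) = Π_λ (x − λ)^{k_λ}
where k_λ is the size of the *largest* Jordan block for λ (equivalently, the smallest k with (A − λI)^k v = 0 for every generalised eigenvector v of λ).

  λ = 5: largest Jordan block has size 2, contributing (x − 5)^2

So m_A(x) = (x - 5)^2 = x^2 - 10*x + 25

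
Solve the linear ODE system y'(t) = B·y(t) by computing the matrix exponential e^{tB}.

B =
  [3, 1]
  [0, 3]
e^{tB} =
  [exp(3*t), t*exp(3*t)]
  [0, exp(3*t)]

Strategy: write B = P · J · P⁻¹ where J is a Jordan canonical form, so e^{tB} = P · e^{tJ} · P⁻¹, and e^{tJ} can be computed block-by-block.

B has Jordan form
J =
  [3, 1]
  [0, 3]
(up to reordering of blocks).

Per-block formulas:
  For a 2×2 Jordan block J_2(3): exp(t · J_2(3)) = e^(3t)·(I + t·N), where N is the 2×2 nilpotent shift.

After assembling e^{tJ} and conjugating by P, we get:

e^{tB} =
  [exp(3*t), t*exp(3*t)]
  [0, exp(3*t)]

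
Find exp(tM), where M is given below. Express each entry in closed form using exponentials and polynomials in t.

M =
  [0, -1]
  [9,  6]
e^{tM} =
  [-3*t*exp(3*t) + exp(3*t), -t*exp(3*t)]
  [9*t*exp(3*t), 3*t*exp(3*t) + exp(3*t)]

Strategy: write M = P · J · P⁻¹ where J is a Jordan canonical form, so e^{tM} = P · e^{tJ} · P⁻¹, and e^{tJ} can be computed block-by-block.

M has Jordan form
J =
  [3, 1]
  [0, 3]
(up to reordering of blocks).

Per-block formulas:
  For a 2×2 Jordan block J_2(3): exp(t · J_2(3)) = e^(3t)·(I + t·N), where N is the 2×2 nilpotent shift.

After assembling e^{tJ} and conjugating by P, we get:

e^{tM} =
  [-3*t*exp(3*t) + exp(3*t), -t*exp(3*t)]
  [9*t*exp(3*t), 3*t*exp(3*t) + exp(3*t)]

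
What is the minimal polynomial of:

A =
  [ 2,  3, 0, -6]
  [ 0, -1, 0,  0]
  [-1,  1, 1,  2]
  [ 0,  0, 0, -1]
x^3 - 2*x^2 - x + 2

The characteristic polynomial is χ_A(x) = (x - 2)*(x - 1)*(x + 1)^2, so the eigenvalues are known. The minimal polynomial is
  m_A(x) = Π_λ (x − λ)^{k_λ}
where k_λ is the size of the *largest* Jordan block for λ (equivalently, the smallest k with (A − λI)^k v = 0 for every generalised eigenvector v of λ).

  λ = -1: largest Jordan block has size 1, contributing (x + 1)
  λ = 1: largest Jordan block has size 1, contributing (x − 1)
  λ = 2: largest Jordan block has size 1, contributing (x − 2)

So m_A(x) = (x - 2)*(x - 1)*(x + 1) = x^3 - 2*x^2 - x + 2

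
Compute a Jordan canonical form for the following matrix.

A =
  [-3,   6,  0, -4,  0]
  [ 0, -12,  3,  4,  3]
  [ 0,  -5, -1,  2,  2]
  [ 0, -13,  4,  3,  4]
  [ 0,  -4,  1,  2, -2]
J_3(-3) ⊕ J_1(-3) ⊕ J_1(-3)

The characteristic polynomial is
  det(x·I − A) = x^5 + 15*x^4 + 90*x^3 + 270*x^2 + 405*x + 243 = (x + 3)^5

Eigenvalues and multiplicities (the geometric multiplicity of λ is n − rank(A − λI), which equals the number of Jordan blocks for λ):
  λ = -3: algebraic multiplicity = 5, geometric multiplicity = 3

Determining the block sizes for each eigenvalue:
  λ = -3: with am = 5 and gm = 3, the partition is not yet determined (e.g. several partitions of 5 into 3 parts exist). Let N = A − (-3)·I. Computing rank(N^1) = 2, rank(N^2) = 1, rank(N^3) = 0; the number of blocks of size ≥ j is rank(N^{j−1}) − rank(N^j), giving [3, 1, 1]. So we have 1 block(s) of size 3, 2 block(s) of size 1 → block sizes [3, 1, 1]

Assembling the blocks gives a Jordan form
J =
  [-3,  1,  0,  0,  0]
  [ 0, -3,  1,  0,  0]
  [ 0,  0, -3,  0,  0]
  [ 0,  0,  0, -3,  0]
  [ 0,  0,  0,  0, -3]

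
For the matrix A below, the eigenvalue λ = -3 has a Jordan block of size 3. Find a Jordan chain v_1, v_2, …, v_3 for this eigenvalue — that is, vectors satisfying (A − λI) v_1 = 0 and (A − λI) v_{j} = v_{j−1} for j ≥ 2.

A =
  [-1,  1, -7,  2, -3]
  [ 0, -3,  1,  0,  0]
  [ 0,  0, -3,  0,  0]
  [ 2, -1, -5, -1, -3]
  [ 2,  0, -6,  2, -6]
A Jordan chain for λ = -3 of length 3:
v_1 = (1, 0, 0, -1, 0)ᵀ
v_2 = (-1, 1, 0, 1, 0)ᵀ
v_3 = (3, 0, 1, 0, 0)ᵀ

Let N = A − (-3)·I. We want v_3 with N^3 v_3 = 0 but N^2 v_3 ≠ 0; then v_{j-1} := N · v_j for j = 3, …, 2.

Pick v_3 = (3, 0, 1, 0, 0)ᵀ.
Then v_2 = N · v_3 = (-1, 1, 0, 1, 0)ᵀ.
Then v_1 = N · v_2 = (1, 0, 0, -1, 0)ᵀ.

Sanity check: (A − (-3)·I) v_1 = (0, 0, 0, 0, 0)ᵀ = 0. ✓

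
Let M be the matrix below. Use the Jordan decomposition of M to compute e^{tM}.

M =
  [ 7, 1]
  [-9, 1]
e^{tM} =
  [3*t*exp(4*t) + exp(4*t), t*exp(4*t)]
  [-9*t*exp(4*t), -3*t*exp(4*t) + exp(4*t)]

Strategy: write M = P · J · P⁻¹ where J is a Jordan canonical form, so e^{tM} = P · e^{tJ} · P⁻¹, and e^{tJ} can be computed block-by-block.

M has Jordan form
J =
  [4, 1]
  [0, 4]
(up to reordering of blocks).

Per-block formulas:
  For a 2×2 Jordan block J_2(4): exp(t · J_2(4)) = e^(4t)·(I + t·N), where N is the 2×2 nilpotent shift.

After assembling e^{tJ} and conjugating by P, we get:

e^{tM} =
  [3*t*exp(4*t) + exp(4*t), t*exp(4*t)]
  [-9*t*exp(4*t), -3*t*exp(4*t) + exp(4*t)]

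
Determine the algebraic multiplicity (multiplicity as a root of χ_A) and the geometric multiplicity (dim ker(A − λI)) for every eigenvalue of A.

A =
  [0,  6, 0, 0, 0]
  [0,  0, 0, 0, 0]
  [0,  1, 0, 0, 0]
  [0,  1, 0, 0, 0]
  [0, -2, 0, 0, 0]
λ = 0: alg = 5, geom = 4

Step 1 — factor the characteristic polynomial to read off the algebraic multiplicities:
  χ_A(x) = x^5

Step 2 — compute geometric multiplicities via the rank-nullity identity g(λ) = n − rank(A − λI):
  rank(A − (0)·I) = 1, so dim ker(A − (0)·I) = n − 1 = 4

Summary:
  λ = 0: algebraic multiplicity = 5, geometric multiplicity = 4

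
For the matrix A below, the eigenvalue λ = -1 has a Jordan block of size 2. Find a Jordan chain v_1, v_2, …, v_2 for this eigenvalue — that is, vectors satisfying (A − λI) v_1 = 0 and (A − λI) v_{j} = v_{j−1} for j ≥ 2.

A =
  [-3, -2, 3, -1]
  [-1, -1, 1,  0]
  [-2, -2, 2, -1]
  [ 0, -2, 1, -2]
A Jordan chain for λ = -1 of length 2:
v_1 = (-2, -1, -2, 0)ᵀ
v_2 = (1, 0, 0, 0)ᵀ

Let N = A − (-1)·I. We want v_2 with N^2 v_2 = 0 but N^1 v_2 ≠ 0; then v_{j-1} := N · v_j for j = 2, …, 2.

Pick v_2 = (1, 0, 0, 0)ᵀ.
Then v_1 = N · v_2 = (-2, -1, -2, 0)ᵀ.

Sanity check: (A − (-1)·I) v_1 = (0, 0, 0, 0)ᵀ = 0. ✓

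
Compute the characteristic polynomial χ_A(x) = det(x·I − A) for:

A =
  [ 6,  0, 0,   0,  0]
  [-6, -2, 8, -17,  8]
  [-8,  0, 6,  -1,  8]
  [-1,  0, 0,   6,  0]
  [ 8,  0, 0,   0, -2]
x^5 - 14*x^4 + 40*x^3 + 144*x^2 - 432*x - 864

Expanding det(x·I − A) (e.g. by cofactor expansion or by noting that A is similar to its Jordan form J, which has the same characteristic polynomial as A) gives
  χ_A(x) = x^5 - 14*x^4 + 40*x^3 + 144*x^2 - 432*x - 864
which factors as (x - 6)^3*(x + 2)^2. The eigenvalues (with algebraic multiplicities) are λ = -2 with multiplicity 2, λ = 6 with multiplicity 3.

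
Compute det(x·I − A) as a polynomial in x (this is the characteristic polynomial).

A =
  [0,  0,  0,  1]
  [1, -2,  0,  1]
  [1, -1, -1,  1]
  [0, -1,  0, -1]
x^4 + 4*x^3 + 6*x^2 + 4*x + 1

Expanding det(x·I − A) (e.g. by cofactor expansion or by noting that A is similar to its Jordan form J, which has the same characteristic polynomial as A) gives
  χ_A(x) = x^4 + 4*x^3 + 6*x^2 + 4*x + 1
which factors as (x + 1)^4. The eigenvalues (with algebraic multiplicities) are λ = -1 with multiplicity 4.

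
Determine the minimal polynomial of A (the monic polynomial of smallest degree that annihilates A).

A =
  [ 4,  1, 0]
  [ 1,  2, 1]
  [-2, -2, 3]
x^3 - 9*x^2 + 27*x - 27

The characteristic polynomial is χ_A(x) = (x - 3)^3, so the eigenvalues are known. The minimal polynomial is
  m_A(x) = Π_λ (x − λ)^{k_λ}
where k_λ is the size of the *largest* Jordan block for λ (equivalently, the smallest k with (A − λI)^k v = 0 for every generalised eigenvector v of λ).

  λ = 3: largest Jordan block has size 3, contributing (x − 3)^3

So m_A(x) = (x - 3)^3 = x^3 - 9*x^2 + 27*x - 27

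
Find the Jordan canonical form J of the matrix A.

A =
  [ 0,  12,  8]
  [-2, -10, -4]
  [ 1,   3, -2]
J_2(-4) ⊕ J_1(-4)

The characteristic polynomial is
  det(x·I − A) = x^3 + 12*x^2 + 48*x + 64 = (x + 4)^3

Eigenvalues and multiplicities (the geometric multiplicity of λ is n − rank(A − λI), which equals the number of Jordan blocks for λ):
  λ = -4: algebraic multiplicity = 3, geometric multiplicity = 2

Determining the block sizes for each eigenvalue:
  λ = -4: 2 blocks summing to 3 forces exactly one block of size 2 and the rest size 1 → block sizes [2, 1]

Assembling the blocks gives a Jordan form
J =
  [-4,  1,  0]
  [ 0, -4,  0]
  [ 0,  0, -4]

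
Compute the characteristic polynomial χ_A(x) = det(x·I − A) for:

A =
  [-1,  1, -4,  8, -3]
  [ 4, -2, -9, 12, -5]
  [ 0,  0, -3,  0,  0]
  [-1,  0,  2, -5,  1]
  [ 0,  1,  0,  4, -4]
x^5 + 15*x^4 + 90*x^3 + 270*x^2 + 405*x + 243

Expanding det(x·I − A) (e.g. by cofactor expansion or by noting that A is similar to its Jordan form J, which has the same characteristic polynomial as A) gives
  χ_A(x) = x^5 + 15*x^4 + 90*x^3 + 270*x^2 + 405*x + 243
which factors as (x + 3)^5. The eigenvalues (with algebraic multiplicities) are λ = -3 with multiplicity 5.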